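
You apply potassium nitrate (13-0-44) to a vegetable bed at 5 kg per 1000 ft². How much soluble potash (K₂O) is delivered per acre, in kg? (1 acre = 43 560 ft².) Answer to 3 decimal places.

95.832 kg K₂O per acre

K₂O per 1000 ft² = 5 × 44% = 2.2 kg.
Convert to per acre: 2.2 × 43.56 = 95.832 kg.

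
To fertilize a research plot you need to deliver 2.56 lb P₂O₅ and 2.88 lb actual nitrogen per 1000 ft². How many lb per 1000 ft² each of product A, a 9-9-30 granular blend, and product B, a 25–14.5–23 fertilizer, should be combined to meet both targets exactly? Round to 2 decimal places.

23.53 lb product A, 3.05 lb product B

Let a = lb of product A, b = lb of product B (per 1000 ft²).
P₂O₅: 0.09·a + 0.145·b = 2.56
N: 0.09·a + 0.25·b = 2.88
From row1: a = (2.56 − 0.145·b) / 0.09.
Into row2: 0.09·(2.56 − 0.145·b)/0.09 + 0.25·b = 2.88 → b = 3.04762, a = 23.5344.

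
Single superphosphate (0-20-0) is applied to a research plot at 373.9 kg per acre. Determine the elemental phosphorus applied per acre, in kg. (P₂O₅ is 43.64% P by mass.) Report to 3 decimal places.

P₂O₅ per acre = 373.9 × 20% = 74.78 kg.
Elemental P = 74.78 × 0.4364 = 32.63399 kg per acre.

32.634 kg P per acre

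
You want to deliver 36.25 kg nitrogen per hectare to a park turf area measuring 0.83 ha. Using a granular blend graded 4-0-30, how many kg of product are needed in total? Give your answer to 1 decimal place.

752.2 kg

Product per hectare = 36.25 / 4% = 906.25 kg.
Total product = 906.25 × 0.83 = 752.188 kg.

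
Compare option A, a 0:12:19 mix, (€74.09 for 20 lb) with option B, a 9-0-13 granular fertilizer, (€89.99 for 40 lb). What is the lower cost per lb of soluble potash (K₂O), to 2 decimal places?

€17.31 per lb K₂O (option B)

option A: K₂O per bag = 20 × 19% = 3.8 lb; cost = 74.09 / 3.8 = €19.4974/lb K₂O.
option B: K₂O per bag = 40 × 13% = 5.2 lb; cost = 89.99 / 5.2 = €17.3058/lb K₂O.
option B is cheaper.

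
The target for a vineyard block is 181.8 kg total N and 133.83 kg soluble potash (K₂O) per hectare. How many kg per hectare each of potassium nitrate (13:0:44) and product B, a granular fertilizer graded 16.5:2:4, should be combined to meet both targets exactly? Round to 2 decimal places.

With a, b = kg per hectare of potassium nitrate and product B:
N: 0.13·a + 0.165·b = 181.8
K₂O: 0.44·a + 0.04·b = 133.83
From row1: a = (181.8 − 0.165·b) / 0.13.
Into row2: 0.44·(181.8 − 0.165·b)/0.13 + 0.04·b = 133.83 → b = 928.696, a = 219.732.

219.73 kg potassium nitrate, 928.70 kg product B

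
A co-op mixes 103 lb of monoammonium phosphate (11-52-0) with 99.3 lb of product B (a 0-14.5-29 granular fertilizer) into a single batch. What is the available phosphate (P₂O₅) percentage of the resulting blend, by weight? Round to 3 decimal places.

Total mass = 103 + 99.3 = 202.3 lb.
P₂O₅ mass = 52%×103 + 14.5%×99.3 = 67.9585 lb.
% P₂O₅ = 67.9585 / 202.3 = 33.5929%.

33.593% P₂O₅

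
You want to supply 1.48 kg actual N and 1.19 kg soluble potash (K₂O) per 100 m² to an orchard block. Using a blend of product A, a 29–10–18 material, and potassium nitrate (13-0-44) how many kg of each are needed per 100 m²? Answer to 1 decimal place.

4.8 kg product A, 0.8 kg potassium nitrate

Per-100 m² balance (a = product A, b = potassium nitrate):
N: 0.29·a + 0.13·b = 1.48
K₂O: 0.18·a + 0.44·b = 1.19
Eliminate b: (row1) − 0.13/0.44·(row2) → 0.236818·a = 1.12841, so a = 4.76488.
Then b = (1.19 − 0.18·4.76488) / 0.44 = 0.755278.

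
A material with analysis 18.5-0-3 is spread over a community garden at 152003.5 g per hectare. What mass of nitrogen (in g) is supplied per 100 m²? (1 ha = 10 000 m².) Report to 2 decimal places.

281.21 g N per hundred sq m

nitrogen per hectare = 152003.5 × 18.5% = 28120.6 g.
Convert to per 100 m²: 28120.6 × 0.01 = 281.206 g.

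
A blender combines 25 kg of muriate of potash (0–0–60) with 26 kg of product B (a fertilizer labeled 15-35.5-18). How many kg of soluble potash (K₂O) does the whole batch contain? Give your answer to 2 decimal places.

K₂O mass = 60%×25 + 18%×26 = 19.68 kg.

19.68 kg K₂O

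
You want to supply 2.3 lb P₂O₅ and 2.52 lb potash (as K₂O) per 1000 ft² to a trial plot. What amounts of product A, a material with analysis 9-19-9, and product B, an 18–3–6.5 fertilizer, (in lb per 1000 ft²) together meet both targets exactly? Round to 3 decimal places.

7.658 lb product A, 28.166 lb product B

With a, b = lb per 1000 ft² of product A and product B:
P₂O₅: 0.19·a + 0.03·b = 2.3
K₂O: 0.09·a + 0.065·b = 2.52
Eliminate a: (row1) − 0.19/0.09·(row2) → -0.107222·b = -3.02, so b = 28.1658.
Back-substitute: a = (2.3 − 0.03·28.1658) / 0.19 = 7.65803.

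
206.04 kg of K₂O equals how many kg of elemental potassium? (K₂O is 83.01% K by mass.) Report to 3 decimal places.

K = 206.04 × 0.8301 = 171.0338 kg.

171.034 kg K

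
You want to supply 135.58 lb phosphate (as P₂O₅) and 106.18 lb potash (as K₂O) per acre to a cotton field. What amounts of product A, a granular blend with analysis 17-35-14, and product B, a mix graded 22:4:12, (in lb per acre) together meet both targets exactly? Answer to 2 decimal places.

Let a = lb of product A, b = lb of product B (per acre).
P₂O₅: 0.35·a + 0.04·b = 135.58
K₂O: 0.14·a + 0.12·b = 106.18
Eliminate a: (row1) − 0.35/0.14·(row2) → -0.26·b = -129.87, so b = 499.5.
Back-substitute: a = (135.58 − 0.04·499.5) / 0.35 = 330.286.

330.29 lb product A, 499.50 lb product B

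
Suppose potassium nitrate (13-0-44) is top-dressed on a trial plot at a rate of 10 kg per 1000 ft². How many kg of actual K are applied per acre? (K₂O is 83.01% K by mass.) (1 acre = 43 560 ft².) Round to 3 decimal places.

K₂O per 1000 ft² = 10 × 44% = 4.4 kg.
Elemental K = 4.4 × 0.8301 = 3.65244 kg per 1000 ft².
Convert to per acre: 3.65244 × 43.56 = 159.1003 kg.

159.100 kg K per acre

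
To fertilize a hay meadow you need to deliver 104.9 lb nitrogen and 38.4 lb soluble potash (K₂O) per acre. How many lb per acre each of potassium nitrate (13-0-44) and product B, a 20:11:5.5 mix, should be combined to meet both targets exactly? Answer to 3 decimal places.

Let a = lb of potassium nitrate, b = lb of product B (per acre).
N: 0.13·a + 0.2·b = 104.9
K₂O: 0.44·a + 0.055·b = 38.4
Solving simultaneously: a = 23.6302, b = 509.1404.

23.630 lb potassium nitrate, 509.140 lb product B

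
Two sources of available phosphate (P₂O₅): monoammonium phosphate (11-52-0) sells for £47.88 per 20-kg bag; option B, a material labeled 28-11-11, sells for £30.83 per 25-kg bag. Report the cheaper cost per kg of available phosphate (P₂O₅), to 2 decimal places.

£4.60 per kg P₂O₅ (monoammonium phosphate)

monoammonium phosphate: P₂O₅ per bag = 20 × 52% = 10.4 kg; cost = 47.88 / 10.4 = £4.6038/kg P₂O₅.
option B: P₂O₅ per bag = 25 × 11% = 2.75 kg; cost = 30.83 / 2.75 = £11.2109/kg P₂O₅.
monoammonium phosphate is cheaper.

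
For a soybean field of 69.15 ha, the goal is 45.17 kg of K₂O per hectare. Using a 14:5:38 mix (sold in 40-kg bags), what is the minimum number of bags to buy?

206 bags

Product per hectare = 45.17 / 38% = 118.868 kg.
Total product = 118.868 × 69.15 = 8219.75 kg.
Bags = ⌈8219.75 / 40⌉ = 206.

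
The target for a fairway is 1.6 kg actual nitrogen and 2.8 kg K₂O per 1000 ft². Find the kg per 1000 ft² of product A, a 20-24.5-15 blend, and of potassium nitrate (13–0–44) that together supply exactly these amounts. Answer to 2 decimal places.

4.96 kg product A, 4.67 kg potassium nitrate

Per-1000 ft² balance (a = product A, b = potassium nitrate):
N: 0.2·a + 0.13·b = 1.6
K₂O: 0.15·a + 0.44·b = 2.8
Solving simultaneously: a = 4.9635, b = 4.67153.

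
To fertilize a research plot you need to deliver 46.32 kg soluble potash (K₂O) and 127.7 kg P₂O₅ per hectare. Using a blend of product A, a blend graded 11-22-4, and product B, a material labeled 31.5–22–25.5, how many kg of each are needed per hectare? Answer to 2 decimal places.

Per-hectare balance (a = product A, b = product B):
K₂O: 0.04·a + 0.255·b = 46.32
P₂O₅: 0.22·a + 0.22·b = 127.7
From row1: a = (46.32 − 0.255·b) / 0.04.
Into row2: 0.22·(46.32 − 0.255·b)/0.04 + 0.22·b = 127.7 → b = 107.4503, a = 473.004.

473.00 kg product A, 107.45 kg product B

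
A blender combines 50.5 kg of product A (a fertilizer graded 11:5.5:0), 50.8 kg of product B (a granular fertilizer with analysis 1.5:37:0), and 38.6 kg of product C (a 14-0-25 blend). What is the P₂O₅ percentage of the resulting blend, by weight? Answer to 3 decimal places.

15.421% P₂O₅

Total mass = 50.5 + 50.8 + 38.6 = 139.9 kg.
P₂O₅ mass = 5.5%×50.5 + 37%×50.8 + 0%×38.6 = 21.5735 kg.
% P₂O₅ = 21.5735 / 139.9 = 15.4207%.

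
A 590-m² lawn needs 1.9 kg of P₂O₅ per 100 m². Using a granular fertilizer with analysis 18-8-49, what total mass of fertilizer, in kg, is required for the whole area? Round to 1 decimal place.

Product per 100 m² = 1.9 / 8% = 23.75 kg.
Total product = 23.75 × 590 / 100 = 140.125 kg.

140.1 kg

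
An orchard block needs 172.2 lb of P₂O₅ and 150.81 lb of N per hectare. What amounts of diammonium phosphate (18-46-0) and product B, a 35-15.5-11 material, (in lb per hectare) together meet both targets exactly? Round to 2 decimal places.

277.19 lb diammonium phosphate, 288.33 lb product B

Per-hectare balance (a = diammonium phosphate, b = product B):
P₂O₅: 0.46·a + 0.155·b = 172.2
N: 0.18·a + 0.35·b = 150.81
From row1: a = (172.2 − 0.155·b) / 0.46.
Into row2: 0.18·(172.2 − 0.155·b)/0.46 + 0.35·b = 150.81 → b = 288.329, a = 277.193.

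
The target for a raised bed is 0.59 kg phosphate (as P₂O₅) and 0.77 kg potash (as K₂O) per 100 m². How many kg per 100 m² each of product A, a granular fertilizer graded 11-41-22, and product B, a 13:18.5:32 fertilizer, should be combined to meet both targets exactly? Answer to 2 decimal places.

Let a = kg of product A, b = kg of product B (per 100 m²).
P₂O₅: 0.41·a + 0.185·b = 0.59
K₂O: 0.22·a + 0.32·b = 0.77
From row1: a = (0.59 − 0.185·b) / 0.41.
Into row2: 0.22·(0.59 − 0.185·b)/0.41 + 0.32·b = 0.77 → b = 2.05414, a = 0.512155.

0.51 kg product A, 2.05 kg product B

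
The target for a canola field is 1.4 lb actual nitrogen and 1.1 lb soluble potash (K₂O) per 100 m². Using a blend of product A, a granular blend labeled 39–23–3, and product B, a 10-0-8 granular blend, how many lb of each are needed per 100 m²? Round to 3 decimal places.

0.071 lb product A, 13.723 lb product B

Let a = lb of product A, b = lb of product B (per 100 m²).
N: 0.39·a + 0.1·b = 1.4
K₂O: 0.03·a + 0.08·b = 1.1
Eliminate b: (row1) − 0.1/0.08·(row2) → 0.3525·a = 0.025, so a = 0.070922.
Then b = (1.1 − 0.03·0.070922) / 0.08 = 13.7234.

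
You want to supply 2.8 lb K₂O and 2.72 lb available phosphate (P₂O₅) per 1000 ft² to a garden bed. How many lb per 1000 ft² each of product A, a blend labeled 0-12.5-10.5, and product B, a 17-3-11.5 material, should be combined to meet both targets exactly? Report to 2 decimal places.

20.38 lb product A, 5.74 lb product B

Per-1000 ft² balance (a = product A, b = product B):
K₂O: 0.105·a + 0.115·b = 2.8
P₂O₅: 0.125·a + 0.03·b = 2.72
From row1: a = (2.8 − 0.115·b) / 0.105.
Into row2: 0.125·(2.8 − 0.115·b)/0.105 + 0.03·b = 2.72 → b = 5.73719, a = 20.3831.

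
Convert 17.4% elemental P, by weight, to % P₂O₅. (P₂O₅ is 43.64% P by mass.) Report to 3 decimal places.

39.872% P₂O₅

%P₂O₅ = 17.4 / 0.4364 = 39.8717%.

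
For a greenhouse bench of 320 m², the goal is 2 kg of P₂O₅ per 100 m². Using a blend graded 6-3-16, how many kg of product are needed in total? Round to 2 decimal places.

213.33 kg

Product per 100 m² = 2 / 3% = 66.6667 kg.
Total product = 66.6667 × 320 / 100 = 213.333 kg.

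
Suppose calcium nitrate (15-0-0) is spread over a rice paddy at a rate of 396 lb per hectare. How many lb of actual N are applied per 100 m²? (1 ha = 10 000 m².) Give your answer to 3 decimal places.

0.594 lb N per hundred sq m

nitrogen per hectare = 396 × 15% = 59.4 lb.
Convert to per 100 m²: 59.4 × 0.01 = 0.594 lb.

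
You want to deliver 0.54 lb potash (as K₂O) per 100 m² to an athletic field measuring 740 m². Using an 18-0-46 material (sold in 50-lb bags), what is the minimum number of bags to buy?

1 bags

Product per 100 m² = 0.54 / 46% = 1.17391 lb.
Total product = 1.17391 × 740 / 100 = 8.68696 lb.
Bags = ⌈8.68696 / 50⌉ = 1.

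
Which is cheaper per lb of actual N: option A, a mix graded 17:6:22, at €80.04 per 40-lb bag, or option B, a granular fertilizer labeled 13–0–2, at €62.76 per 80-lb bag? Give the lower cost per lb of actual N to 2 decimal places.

option A: N per bag = 40 × 17% = 6.8 lb; cost = 80.04 / 6.8 = €11.7706/lb N.
option B: N per bag = 80 × 13% = 10.4 lb; cost = 62.76 / 10.4 = €6.0346/lb N.
option B is cheaper.

€6.03 per lb N (option B)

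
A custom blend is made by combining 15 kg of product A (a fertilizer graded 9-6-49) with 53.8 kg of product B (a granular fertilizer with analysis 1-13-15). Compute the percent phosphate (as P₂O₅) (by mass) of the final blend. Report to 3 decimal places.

Total mass = 15 + 53.8 = 68.8 kg.
P₂O₅ mass = 6%×15 + 13%×53.8 = 7.894 kg.
% P₂O₅ = 7.894 / 68.8 = 11.4738%.

11.474% P₂O₅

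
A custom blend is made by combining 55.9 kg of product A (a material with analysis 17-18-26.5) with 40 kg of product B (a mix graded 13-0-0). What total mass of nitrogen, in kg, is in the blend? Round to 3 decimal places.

14.703 kg N

N mass = 17%×55.9 + 13%×40 = 14.703 kg.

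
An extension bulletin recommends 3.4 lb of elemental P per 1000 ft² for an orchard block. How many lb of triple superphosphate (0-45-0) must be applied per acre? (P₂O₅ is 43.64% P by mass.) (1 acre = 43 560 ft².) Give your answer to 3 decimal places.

As P₂O₅: 3.4 / 0.4364 = 7.79102 lb per 1000 ft².
Product per 1000 ft² = 7.79102 / 45% = 17.3134 lb.
Convert to per acre: 17.3134 × 43.56 = 754.17049 lb.

754.170 lb of product per acre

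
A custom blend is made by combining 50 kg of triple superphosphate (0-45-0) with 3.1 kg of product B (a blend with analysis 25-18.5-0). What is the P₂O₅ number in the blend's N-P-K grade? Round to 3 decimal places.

43.453% P₂O₅

Total mass = 50 + 3.1 = 53.1 kg.
P₂O₅ mass = 45%×50 + 18.5%×3.1 = 23.0735 kg.
% P₂O₅ = 23.0735 / 53.1 = 43.4529%.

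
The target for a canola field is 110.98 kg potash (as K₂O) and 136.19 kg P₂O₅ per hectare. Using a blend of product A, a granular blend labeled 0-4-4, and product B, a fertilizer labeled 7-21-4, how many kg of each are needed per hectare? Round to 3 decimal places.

2626.206 kg product A, 148.294 kg product B

With a, b = kg per hectare of product A and product B:
K₂O: 0.04·a + 0.04·b = 110.98
P₂O₅: 0.04·a + 0.21·b = 136.19
From row1: a = (110.98 − 0.04·b) / 0.04.
Into row2: 0.04·(110.98 − 0.04·b)/0.04 + 0.21·b = 136.19 → b = 148.2941, a = 2626.2059.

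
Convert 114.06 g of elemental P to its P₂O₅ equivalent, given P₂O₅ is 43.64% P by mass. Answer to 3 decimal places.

261.366 g P₂O₅

P₂O₅ = 114.06 / 0.4364 = 261.3657 g.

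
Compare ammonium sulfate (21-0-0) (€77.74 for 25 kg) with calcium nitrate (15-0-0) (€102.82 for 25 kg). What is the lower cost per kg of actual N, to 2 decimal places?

ammonium sulfate: N per bag = 25 × 21% = 5.25 kg; cost = 77.74 / 5.25 = €14.8076/kg N.
calcium nitrate: N per bag = 25 × 15% = 3.75 kg; cost = 102.82 / 3.75 = €27.4187/kg N.
ammonium sulfate is cheaper.

€14.81 per kg N (ammonium sulfate)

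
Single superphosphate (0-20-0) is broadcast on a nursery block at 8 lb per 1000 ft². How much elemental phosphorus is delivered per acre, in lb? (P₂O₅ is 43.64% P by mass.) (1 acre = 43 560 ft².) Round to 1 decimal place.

30.4 lb P per acre

P₂O₅ per 1000 ft² = 8 × 20% = 1.6 lb.
Elemental P = 1.6 × 0.4364 = 0.69824 lb per 1000 ft².
Convert to per acre: 0.69824 × 43.56 = 30.4153 lb.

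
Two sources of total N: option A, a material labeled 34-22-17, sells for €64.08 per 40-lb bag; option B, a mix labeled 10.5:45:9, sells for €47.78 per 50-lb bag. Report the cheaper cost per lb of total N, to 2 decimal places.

€4.71 per lb N (option A)

option A: N per bag = 40 × 34% = 13.6 lb; cost = 64.08 / 13.6 = €4.7118/lb N.
option B: N per bag = 50 × 10.5% = 5.25 lb; cost = 47.78 / 5.25 = €9.1010/lb N.
option A is cheaper.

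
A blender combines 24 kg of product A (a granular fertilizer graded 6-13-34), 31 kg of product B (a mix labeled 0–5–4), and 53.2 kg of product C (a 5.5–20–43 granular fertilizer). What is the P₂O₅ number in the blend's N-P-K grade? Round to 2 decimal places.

14.15% P₂O₅

Total mass = 24 + 31 + 53.2 = 108.2 kg.
P₂O₅ mass = 13%×24 + 5%×31 + 20%×53.2 = 15.31 kg.
% P₂O₅ = 15.31 / 108.2 = 14.1497%.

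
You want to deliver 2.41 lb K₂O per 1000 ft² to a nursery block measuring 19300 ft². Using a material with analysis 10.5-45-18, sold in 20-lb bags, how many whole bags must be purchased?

13 bags

Product per 1000 ft² = 2.41 / 18% = 13.3889 lb.
Total product = 13.3889 × 19300 / 1000 = 258.406 lb.
Bags = ⌈258.406 / 20⌉ = 13.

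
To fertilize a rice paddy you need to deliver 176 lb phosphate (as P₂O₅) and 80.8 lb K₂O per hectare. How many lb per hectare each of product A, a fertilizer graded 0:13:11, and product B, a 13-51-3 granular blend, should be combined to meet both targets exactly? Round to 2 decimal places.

Per-hectare balance (a = product A, b = product B):
P₂O₅: 0.13·a + 0.51·b = 176
K₂O: 0.11·a + 0.03·b = 80.8
From row1: a = (176 − 0.51·b) / 0.13.
Into row2: 0.11·(176 − 0.51·b)/0.13 + 0.03·b = 80.8 → b = 169.655, a = 688.276.

688.28 lb product A, 169.66 lb product B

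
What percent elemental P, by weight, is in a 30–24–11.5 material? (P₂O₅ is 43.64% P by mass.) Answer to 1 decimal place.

10.5% P

%P = 24 × 0.4364 = 10.4736%.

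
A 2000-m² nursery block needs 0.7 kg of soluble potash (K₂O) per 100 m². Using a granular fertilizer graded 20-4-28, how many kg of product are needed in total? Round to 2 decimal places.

Product per 100 m² = 0.7 / 28% = 2.5 kg.
Total product = 2.5 × 2000 / 100 = 50 kg.

50.00 kg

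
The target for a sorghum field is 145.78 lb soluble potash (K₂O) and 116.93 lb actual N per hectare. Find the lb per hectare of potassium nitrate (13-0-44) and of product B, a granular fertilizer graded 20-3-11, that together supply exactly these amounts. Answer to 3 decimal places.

Per-hectare balance (a = potassium nitrate, b = product B):
K₂O: 0.44·a + 0.11·b = 145.78
N: 0.13·a + 0.2·b = 116.93
Solving simultaneously: a = 221.0814, b = 440.9471.

221.081 lb potassium nitrate, 440.947 lb product B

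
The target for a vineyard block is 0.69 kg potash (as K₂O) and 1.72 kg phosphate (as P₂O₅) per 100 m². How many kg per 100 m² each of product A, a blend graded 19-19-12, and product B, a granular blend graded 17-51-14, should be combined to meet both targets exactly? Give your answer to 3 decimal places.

Let a = kg of product A, b = kg of product B (per 100 m²).
K₂O: 0.12·a + 0.14·b = 0.69
P₂O₅: 0.19·a + 0.51·b = 1.72
Eliminate a: (row1) − 0.12/0.19·(row2) → -0.182105·b = -0.396316, so b = 2.1763.
Back-substitute: a = (0.69 − 0.14·2.1763) / 0.12 = 3.21098.

3.211 kg product A, 2.176 kg product B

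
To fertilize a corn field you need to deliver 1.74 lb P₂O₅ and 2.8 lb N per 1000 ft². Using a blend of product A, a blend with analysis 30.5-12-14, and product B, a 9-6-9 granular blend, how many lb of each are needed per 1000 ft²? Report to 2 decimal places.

1.52 lb product A, 25.96 lb product B

Let a = lb of product A, b = lb of product B (per 1000 ft²).
P₂O₅: 0.12·a + 0.06·b = 1.74
N: 0.305·a + 0.09·b = 2.8
Solving simultaneously: a = 1.52, b = 25.96.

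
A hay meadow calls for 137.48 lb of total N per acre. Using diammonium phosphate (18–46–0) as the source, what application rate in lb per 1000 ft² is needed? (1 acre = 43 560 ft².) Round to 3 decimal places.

17.534 lb of product per thousand sq ft

Product per acre = 137.48 / 18% = 763.778 lb.
Convert to per 1000 ft²: 763.778 × 0.0229568 = 17.5339 lb.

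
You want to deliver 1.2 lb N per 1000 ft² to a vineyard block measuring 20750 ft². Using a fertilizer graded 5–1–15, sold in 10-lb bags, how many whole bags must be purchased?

Product per 1000 ft² = 1.2 / 5% = 24 lb.
Total product = 24 × 20750 / 1000 = 498 lb.
Bags = ⌈498 / 10⌉ = 50.

50 bags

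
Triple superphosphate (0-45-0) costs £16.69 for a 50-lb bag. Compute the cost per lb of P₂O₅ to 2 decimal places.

P₂O₅ in bag = 50 × 45% = 22.5 lb.
Cost per lb P₂O₅ = £16.69 / 22.5 = £0.7418.

£0.74 per lb P₂O₅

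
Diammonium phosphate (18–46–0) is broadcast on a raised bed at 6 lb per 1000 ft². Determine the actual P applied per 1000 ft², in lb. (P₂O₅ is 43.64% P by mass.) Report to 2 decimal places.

1.20 lb P per thousand sq ft

P₂O₅ per 1000 ft² = 6 × 46% = 2.76 lb.
Elemental P = 2.76 × 0.4364 = 1.20446 lb per 1000 ft².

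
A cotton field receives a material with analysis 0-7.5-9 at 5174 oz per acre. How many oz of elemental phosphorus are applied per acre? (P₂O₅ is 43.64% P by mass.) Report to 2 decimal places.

169.35 oz P per acre

P₂O₅ per acre = 5174 × 7.5% = 388.05 oz.
Elemental P = 388.05 × 0.4364 = 169.345 oz per acre.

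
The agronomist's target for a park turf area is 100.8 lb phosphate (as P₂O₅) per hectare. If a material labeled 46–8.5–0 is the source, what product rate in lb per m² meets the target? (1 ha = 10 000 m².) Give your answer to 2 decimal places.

0.12 lb of product per sq m

Product per hectare = 100.8 / 8.5% = 1185.88 lb.
Convert to per m²: 1185.88 × 0.0001 = 0.118588 lb.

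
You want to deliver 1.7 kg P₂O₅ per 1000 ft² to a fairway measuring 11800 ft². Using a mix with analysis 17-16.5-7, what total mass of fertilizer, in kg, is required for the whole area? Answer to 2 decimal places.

121.58 kg

Product per 1000 ft² = 1.7 / 16.5% = 10.303 kg.
Total product = 10.303 × 11800 / 1000 = 121.576 kg.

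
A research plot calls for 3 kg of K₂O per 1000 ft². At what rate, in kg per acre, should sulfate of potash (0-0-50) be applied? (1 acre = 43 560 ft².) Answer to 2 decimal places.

261.36 kg of product per acre

Product per 1000 ft² = 3 / 50% = 6 kg.
Convert to per acre: 6 × 43.56 = 261.36 kg.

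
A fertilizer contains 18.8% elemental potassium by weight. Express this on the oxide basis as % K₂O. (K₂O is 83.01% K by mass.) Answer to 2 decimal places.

22.65% K₂O

%K₂O = 18.8 / 0.8301 = 22.6479%.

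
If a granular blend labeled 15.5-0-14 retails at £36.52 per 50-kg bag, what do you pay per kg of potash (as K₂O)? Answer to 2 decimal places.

K₂O in bag = 50 × 14% = 7 kg.
Cost per kg K₂O = £36.52 / 7 = £5.2171.

£5.22 per kg K₂O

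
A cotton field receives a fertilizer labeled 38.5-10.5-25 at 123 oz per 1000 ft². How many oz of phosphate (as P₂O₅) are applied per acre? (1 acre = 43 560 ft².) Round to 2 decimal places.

562.58 oz P₂O₅ per acre

P₂O₅ per 1000 ft² = 123 × 10.5% = 12.915 oz.
Convert to per acre: 12.915 × 43.56 = 562.577 oz.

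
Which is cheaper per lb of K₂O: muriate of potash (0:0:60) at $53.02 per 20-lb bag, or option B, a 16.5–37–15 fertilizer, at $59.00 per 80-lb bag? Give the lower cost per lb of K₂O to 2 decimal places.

$4.42 per lb K₂O (muriate of potash)

muriate of potash: K₂O per bag = 20 × 60% = 12 lb; cost = 53.02 / 12 = $4.4183/lb K₂O.
option B: K₂O per bag = 80 × 15% = 12 lb; cost = 59.00 / 12 = $4.9167/lb K₂O.
muriate of potash is cheaper.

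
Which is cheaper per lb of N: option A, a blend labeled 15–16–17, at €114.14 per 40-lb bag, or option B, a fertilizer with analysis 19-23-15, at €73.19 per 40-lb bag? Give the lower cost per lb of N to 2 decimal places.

option A: N per bag = 40 × 15% = 6 lb; cost = 114.14 / 6 = €19.0233/lb N.
option B: N per bag = 40 × 19% = 7.6 lb; cost = 73.19 / 7.6 = €9.6303/lb N.
option B is cheaper.

€9.63 per lb N (option B)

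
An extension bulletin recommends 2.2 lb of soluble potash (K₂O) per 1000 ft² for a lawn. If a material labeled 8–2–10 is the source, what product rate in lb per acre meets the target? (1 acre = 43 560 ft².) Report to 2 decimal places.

958.32 lb of product per acre

Product per 1000 ft² = 2.2 / 10% = 22 lb.
Convert to per acre: 22 × 43.56 = 958.32 lb.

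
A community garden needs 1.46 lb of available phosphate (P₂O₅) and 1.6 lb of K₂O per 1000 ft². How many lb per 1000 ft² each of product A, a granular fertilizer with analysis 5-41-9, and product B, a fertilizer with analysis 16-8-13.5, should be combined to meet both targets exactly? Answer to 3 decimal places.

Per-1000 ft² balance (a = product A, b = product B):
P₂O₅: 0.41·a + 0.08·b = 1.46
K₂O: 0.09·a + 0.135·b = 1.6
Eliminate b: (row1) − 0.08/0.135·(row2) → 0.356667·a = 0.511852, so a = 1.4351.
Then b = (1.6 − 0.09·1.4351) / 0.135 = 10.8951.

1.435 lb product A, 10.895 lb product B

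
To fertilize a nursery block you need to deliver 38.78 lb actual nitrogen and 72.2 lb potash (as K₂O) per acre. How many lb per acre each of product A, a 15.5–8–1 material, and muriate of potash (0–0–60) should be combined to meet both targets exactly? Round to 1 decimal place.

250.2 lb product A, 116.2 lb muriate of potash

With a, b = lb per acre of product A and muriate of potash:
N: 0.155·a + 0·b = 38.78
K₂O: 0.01·a + 0.6·b = 72.2
Solving simultaneously: a = 250.194, b = 116.163.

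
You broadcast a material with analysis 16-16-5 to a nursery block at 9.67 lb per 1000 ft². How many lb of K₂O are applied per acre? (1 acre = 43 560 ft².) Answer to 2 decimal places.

K₂O per 1000 ft² = 9.67 × 5% = 0.4835 lb.
Convert to per acre: 0.4835 × 43.56 = 21.0613 lb.

21.06 lb K₂O per acre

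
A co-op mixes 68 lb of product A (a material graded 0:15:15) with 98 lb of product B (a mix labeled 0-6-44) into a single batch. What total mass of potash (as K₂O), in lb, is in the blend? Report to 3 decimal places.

K₂O mass = 15%×68 + 44%×98 = 53.32 lb.

53.320 lb K₂O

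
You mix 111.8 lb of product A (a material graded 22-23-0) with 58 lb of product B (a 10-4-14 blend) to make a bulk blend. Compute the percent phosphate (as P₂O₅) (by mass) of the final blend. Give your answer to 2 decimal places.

Total mass = 111.8 + 58 = 169.8 lb.
P₂O₅ mass = 23%×111.8 + 4%×58 = 28.034 lb.
% P₂O₅ = 28.034 / 169.8 = 16.51001%.

16.51% P₂O₅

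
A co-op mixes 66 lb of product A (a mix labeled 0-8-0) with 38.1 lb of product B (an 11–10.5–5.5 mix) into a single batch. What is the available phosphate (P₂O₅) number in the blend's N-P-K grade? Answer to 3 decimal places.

Total mass = 66 + 38.1 = 104.1 lb.
P₂O₅ mass = 8%×66 + 10.5%×38.1 = 9.2805 lb.
% P₂O₅ = 9.2805 / 104.1 = 8.91499%.

8.915% P₂O₅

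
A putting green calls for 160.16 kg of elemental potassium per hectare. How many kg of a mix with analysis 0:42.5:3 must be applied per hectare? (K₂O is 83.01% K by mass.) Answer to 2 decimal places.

6431.35 kg of product per hectare

As K₂O: 160.16 / 0.8301 = 192.941 kg per hectare.
Product per hectare = 192.941 / 3% = 6431.354 kg.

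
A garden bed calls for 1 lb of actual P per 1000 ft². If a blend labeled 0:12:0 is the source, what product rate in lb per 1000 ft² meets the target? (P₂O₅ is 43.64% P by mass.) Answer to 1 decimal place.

19.1 lb of product per thousand sq ft

As P₂O₅: 1 / 0.4364 = 2.29148 lb per 1000 ft².
Product per 1000 ft² = 2.29148 / 12% = 19.0956 lb.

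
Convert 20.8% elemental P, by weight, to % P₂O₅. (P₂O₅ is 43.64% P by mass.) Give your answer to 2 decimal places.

47.66% P₂O₅

%P₂O₅ = 20.8 / 0.4364 = 47.6627%.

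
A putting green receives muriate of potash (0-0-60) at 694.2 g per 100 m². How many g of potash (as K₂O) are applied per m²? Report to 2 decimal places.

4.17 g K₂O per sq m

K₂O per 100 m² = 694.2 × 60% = 416.52 g.
Convert to per m²: 416.52 × 0.01 = 4.1652 g.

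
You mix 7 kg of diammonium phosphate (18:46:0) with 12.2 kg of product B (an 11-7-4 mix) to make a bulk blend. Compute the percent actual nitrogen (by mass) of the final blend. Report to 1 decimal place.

13.6% N

Total mass = 7 + 12.2 = 19.2 kg.
N mass = 18%×7 + 11%×12.2 = 2.602 kg.
% N = 2.602 / 19.2 = 13.5521%.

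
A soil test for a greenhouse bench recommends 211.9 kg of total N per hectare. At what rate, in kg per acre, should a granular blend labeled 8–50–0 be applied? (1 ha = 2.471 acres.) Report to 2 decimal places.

Product per hectare = 211.9 / 8% = 2648.75 kg.
Convert to per acre: 2648.75 × 0.404694 = 1071.934 kg.

1071.93 kg of product per acre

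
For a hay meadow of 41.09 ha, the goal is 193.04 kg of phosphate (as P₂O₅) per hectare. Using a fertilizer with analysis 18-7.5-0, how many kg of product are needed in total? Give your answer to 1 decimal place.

105760.2 kg

Product per hectare = 193.04 / 7.5% = 2573.87 kg.
Total product = 2573.87 × 41.09 = 105760.18 kg.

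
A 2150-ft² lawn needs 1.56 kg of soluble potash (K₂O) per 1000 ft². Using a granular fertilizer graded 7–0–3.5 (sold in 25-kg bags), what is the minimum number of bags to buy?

Product per 1000 ft² = 1.56 / 3.5% = 44.5714 kg.
Total product = 44.5714 × 2150 / 1000 = 95.8286 kg.
Bags = ⌈95.8286 / 25⌉ = 4.

4 bags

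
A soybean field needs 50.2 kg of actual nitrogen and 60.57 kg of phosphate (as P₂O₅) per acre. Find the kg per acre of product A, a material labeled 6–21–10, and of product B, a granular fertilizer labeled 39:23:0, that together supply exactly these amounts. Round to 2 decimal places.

With a, b = kg per acre of product A and product B:
N: 0.06·a + 0.39·b = 50.2
P₂O₅: 0.21·a + 0.23·b = 60.57
From row1: a = (50.2 − 0.39·b) / 0.06.
Into row2: 0.21·(50.2 − 0.39·b)/0.06 + 0.23·b = 60.57 → b = 101.436, a = 177.332.

177.33 kg product A, 101.44 kg product B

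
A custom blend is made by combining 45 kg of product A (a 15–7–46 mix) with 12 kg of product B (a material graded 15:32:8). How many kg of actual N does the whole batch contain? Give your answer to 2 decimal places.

8.55 kg N

N mass = 15%×45 + 15%×12 = 8.55 kg.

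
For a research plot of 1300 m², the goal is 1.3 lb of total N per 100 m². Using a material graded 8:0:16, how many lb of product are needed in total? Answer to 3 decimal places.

211.250 lb

Product per 100 m² = 1.3 / 8% = 16.25 lb.
Total product = 16.25 × 1300 / 100 = 211.25 lb.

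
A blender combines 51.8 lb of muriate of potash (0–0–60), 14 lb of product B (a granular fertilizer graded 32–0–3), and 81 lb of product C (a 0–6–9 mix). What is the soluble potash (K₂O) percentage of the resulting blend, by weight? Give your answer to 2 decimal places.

26.42% K₂O

Total mass = 51.8 + 14 + 81 = 146.8 lb.
K₂O mass = 60%×51.8 + 3%×14 + 9%×81 = 38.79 lb.
% K₂O = 38.79 / 146.8 = 26.4237%.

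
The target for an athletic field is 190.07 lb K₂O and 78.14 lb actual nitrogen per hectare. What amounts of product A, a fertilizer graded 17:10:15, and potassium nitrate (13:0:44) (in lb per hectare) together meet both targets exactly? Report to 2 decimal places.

Let a = lb of product A, b = lb of potassium nitrate (per hectare).
K₂O: 0.15·a + 0.44·b = 190.07
N: 0.17·a + 0.13·b = 78.14
Solving simultaneously: a = 174.9096, b = 372.349.

174.91 lb product A, 372.35 lb potassium nitrate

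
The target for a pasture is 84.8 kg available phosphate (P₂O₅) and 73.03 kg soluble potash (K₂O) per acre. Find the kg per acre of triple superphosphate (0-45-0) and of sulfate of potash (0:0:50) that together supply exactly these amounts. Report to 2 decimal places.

Let a = kg of triple superphosphate, b = kg of sulfate of potash (per acre).
P₂O₅: 0.45·a + 0·b = 84.8
K₂O: 0·a + 0.5·b = 73.03
Solving simultaneously: a = 188.444, b = 146.06.

188.44 kg triple superphosphate, 146.06 kg sulfate of potash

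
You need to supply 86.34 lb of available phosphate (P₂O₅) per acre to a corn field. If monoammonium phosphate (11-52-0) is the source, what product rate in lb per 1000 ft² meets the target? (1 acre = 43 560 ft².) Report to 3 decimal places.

Product per acre = 86.34 / 52% = 166.038 lb.
Convert to per 1000 ft²: 166.038 × 0.0229568 = 3.81172 lb.

3.812 lb of product per thousand sq ft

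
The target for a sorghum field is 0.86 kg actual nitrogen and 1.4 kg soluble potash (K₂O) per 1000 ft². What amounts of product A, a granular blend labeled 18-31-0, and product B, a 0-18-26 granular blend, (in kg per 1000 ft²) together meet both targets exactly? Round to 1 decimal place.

4.8 kg product A, 5.4 kg product B

Per-1000 ft² balance (a = product A, b = product B):
N: 0.18·a + 0·b = 0.86
K₂O: 0·a + 0.26·b = 1.4
Solving simultaneously: a = 4.77778, b = 5.38462.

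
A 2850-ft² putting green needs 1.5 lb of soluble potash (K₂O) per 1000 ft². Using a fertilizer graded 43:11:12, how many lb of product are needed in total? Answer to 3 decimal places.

Product per 1000 ft² = 1.5 / 12% = 12.5 lb.
Total product = 12.5 × 2850 / 1000 = 35.625 lb.

35.625 lb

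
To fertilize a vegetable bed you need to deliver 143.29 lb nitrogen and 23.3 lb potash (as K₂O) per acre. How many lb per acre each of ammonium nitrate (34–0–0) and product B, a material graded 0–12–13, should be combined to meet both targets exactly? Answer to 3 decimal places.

With a, b = lb per acre of ammonium nitrate and product B:
N: 0.34·a + 0·b = 143.29
K₂O: 0·a + 0.13·b = 23.3
Solving simultaneously: a = 421.4412, b = 179.2308.

421.441 lb ammonium nitrate, 179.231 lb product B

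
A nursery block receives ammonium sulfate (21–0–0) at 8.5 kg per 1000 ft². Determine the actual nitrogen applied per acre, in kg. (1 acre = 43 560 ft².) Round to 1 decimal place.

77.8 kg N per acre

nitrogen per 1000 ft² = 8.5 × 21% = 1.785 kg.
Convert to per acre: 1.785 × 43.56 = 77.7546 kg.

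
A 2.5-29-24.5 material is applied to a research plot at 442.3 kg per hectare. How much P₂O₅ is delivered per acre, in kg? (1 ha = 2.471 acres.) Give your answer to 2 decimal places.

51.91 kg P₂O₅ per acre

P₂O₅ per hectare = 442.3 × 29% = 128.267 kg.
Convert to per acre: 128.267 × 0.404694 = 51.9089 kg.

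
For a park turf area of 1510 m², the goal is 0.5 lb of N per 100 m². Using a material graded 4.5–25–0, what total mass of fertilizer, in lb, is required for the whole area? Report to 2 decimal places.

167.78 lb

Product per 100 m² = 0.5 / 4.5% = 11.1111 lb.
Total product = 11.1111 × 1510 / 100 = 167.778 lb.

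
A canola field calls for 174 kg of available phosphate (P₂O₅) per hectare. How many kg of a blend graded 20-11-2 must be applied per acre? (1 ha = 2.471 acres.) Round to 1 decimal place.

640.2 kg of product per acre

Product per hectare = 174 / 11% = 1581.82 kg.
Convert to per acre: 1581.82 × 0.404694 = 640.153 kg.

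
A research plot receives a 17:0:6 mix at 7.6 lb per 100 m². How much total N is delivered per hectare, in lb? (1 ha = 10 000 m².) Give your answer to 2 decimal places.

129.20 lb N per hectare

nitrogen per 100 m² = 7.6 × 17% = 1.292 lb.
Convert to per hectare: 1.292 × 100 = 129.2 lb.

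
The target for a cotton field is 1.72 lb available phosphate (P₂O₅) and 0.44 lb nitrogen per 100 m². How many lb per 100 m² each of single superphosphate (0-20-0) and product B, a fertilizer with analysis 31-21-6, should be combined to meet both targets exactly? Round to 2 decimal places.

Let a = lb of single superphosphate, b = lb of product B (per 100 m²).
P₂O₅: 0.2·a + 0.21·b = 1.72
N: 0·a + 0.31·b = 0.44
Solving simultaneously: a = 7.10968, b = 1.41935.

7.11 lb single superphosphate, 1.42 lb product B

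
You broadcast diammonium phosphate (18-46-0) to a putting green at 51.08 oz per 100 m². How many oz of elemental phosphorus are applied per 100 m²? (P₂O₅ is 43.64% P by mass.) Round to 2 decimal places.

10.25 oz P per hundred sq m

P₂O₅ per 100 m² = 51.08 × 46% = 23.4968 oz.
Elemental P = 23.4968 × 0.4364 = 10.254 oz per 100 m².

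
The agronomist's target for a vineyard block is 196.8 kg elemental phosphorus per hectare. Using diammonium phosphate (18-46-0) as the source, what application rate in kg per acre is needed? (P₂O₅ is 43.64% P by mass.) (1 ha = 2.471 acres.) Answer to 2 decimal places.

396.74 kg of product per acre

As P₂O₅: 196.8 / 0.4364 = 450.962 kg per hectare.
Product per hectare = 450.962 / 46% = 980.353 kg.
Convert to per acre: 980.353 × 0.404694 = 396.743 kg.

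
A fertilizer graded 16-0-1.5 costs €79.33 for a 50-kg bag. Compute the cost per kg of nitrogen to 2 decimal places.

€9.92 per kg N

N in bag = 50 × 16% = 8 kg.
Cost per kg N = €79.33 / 8 = €9.9162.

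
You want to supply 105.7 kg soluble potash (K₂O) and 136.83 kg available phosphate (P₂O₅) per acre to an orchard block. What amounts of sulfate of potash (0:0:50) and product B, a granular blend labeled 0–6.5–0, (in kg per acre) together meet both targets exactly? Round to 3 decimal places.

211.400 kg sulfate of potash, 2105.077 kg product B

With a, b = kg per acre of sulfate of potash and product B:
K₂O: 0.5·a + 0·b = 105.7
P₂O₅: 0·a + 0.065·b = 136.83
Solving simultaneously: a = 211.4, b = 2105.0769.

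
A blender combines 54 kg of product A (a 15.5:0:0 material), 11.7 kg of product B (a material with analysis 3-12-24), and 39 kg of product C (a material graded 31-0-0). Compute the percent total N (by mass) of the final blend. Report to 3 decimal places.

Total mass = 54 + 11.7 + 39 = 104.7 kg.
N mass = 15.5%×54 + 3%×11.7 + 31%×39 = 20.811 kg.
% N = 20.811 / 104.7 = 19.8768%.

19.877% N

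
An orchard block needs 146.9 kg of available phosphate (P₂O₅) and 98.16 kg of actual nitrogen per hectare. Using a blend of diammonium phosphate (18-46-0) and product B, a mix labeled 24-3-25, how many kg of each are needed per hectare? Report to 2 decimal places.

Let a = kg of diammonium phosphate, b = kg of product B (per hectare).
P₂O₅: 0.46·a + 0.03·b = 146.9
N: 0.18·a + 0.24·b = 98.16
Eliminate b: (row1) − 0.03/0.24·(row2) → 0.4375·a = 134.63, so a = 307.726.
Then b = (98.16 − 0.18·307.726) / 0.24 = 178.206.

307.73 kg diammonium phosphate, 178.21 kg product B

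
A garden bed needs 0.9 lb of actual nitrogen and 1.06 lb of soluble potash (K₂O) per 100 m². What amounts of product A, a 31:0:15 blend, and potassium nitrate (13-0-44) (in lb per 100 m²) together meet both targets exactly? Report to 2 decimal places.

2.21 lb product A, 1.66 lb potassium nitrate

Per-100 m² balance (a = product A, b = potassium nitrate):
N: 0.31·a + 0.13·b = 0.9
K₂O: 0.15·a + 0.44·b = 1.06
From row1: a = (0.9 − 0.13·b) / 0.31.
Into row2: 0.15·(0.9 − 0.13·b)/0.31 + 0.44·b = 1.06 → b = 1.65612, a = 2.20873.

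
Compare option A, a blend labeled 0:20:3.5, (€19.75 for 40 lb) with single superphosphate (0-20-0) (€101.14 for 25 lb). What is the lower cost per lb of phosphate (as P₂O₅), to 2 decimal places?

€2.47 per lb P₂O₅ (option A)

option A: P₂O₅ per bag = 40 × 20% = 8 lb; cost = 19.75 / 8 = €2.4688/lb P₂O₅.
single superphosphate: P₂O₅ per bag = 25 × 20% = 5 lb; cost = 101.14 / 5 = €20.2280/lb P₂O₅.
option A is cheaper.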